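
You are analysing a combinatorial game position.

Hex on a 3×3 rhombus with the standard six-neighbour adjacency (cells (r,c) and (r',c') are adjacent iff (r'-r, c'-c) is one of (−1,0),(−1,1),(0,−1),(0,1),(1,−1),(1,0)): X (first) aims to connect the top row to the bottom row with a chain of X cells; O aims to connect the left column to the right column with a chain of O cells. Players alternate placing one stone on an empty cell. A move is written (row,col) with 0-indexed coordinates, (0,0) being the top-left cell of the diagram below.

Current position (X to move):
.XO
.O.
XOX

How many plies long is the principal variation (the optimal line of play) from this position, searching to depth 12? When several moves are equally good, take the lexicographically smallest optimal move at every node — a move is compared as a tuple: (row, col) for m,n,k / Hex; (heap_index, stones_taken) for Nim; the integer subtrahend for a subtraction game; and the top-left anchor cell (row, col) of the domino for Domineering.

p1 X@[.XO/.O./XOX]: (0,0)[XXO/.O./XOX]-1 (1,0)[.XO/XO./XOX]+1* (1,2)[.XO/.OX/XOX]-1
p2 O@[.XO/XO./XOX] terminal -1; root [.XO/.O./XOX] d12

PV length from [.XO/.O./XOX]: 1 ply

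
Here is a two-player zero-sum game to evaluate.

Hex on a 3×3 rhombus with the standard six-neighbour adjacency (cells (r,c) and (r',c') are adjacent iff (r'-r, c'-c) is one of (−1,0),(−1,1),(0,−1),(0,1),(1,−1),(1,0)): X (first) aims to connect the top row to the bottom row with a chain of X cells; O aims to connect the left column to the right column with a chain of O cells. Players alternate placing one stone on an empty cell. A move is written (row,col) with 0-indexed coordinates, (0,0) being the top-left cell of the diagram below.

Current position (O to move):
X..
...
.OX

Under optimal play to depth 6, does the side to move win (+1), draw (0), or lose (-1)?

[X../.../.OX] O move#1: (0,1):-1/XO./.../.OX, (0,2):-1/X.O/.../.OX, (1,0):-1/X../O../.OX, (1,1):+1/X../.O./.OX*, (1,2):-1/X../..O/.OX, (2,0):-1/X../.../OOX
[X../.O./.OX] X move#2: (0,1):-1/XX./.O./.OX*, (0,2):-1/X.X/.O./.OX, (1,0):-1/X../XO./.OX, (1,2):-1/X../.OX/.OX, (2,0):-1/X../.O./XOX
[XX./.O./.OX] O move#3: (0,2):+1/XXO/.O./.OX*, (1,0):+1/XX./OO./.OX, (1,2):+1/XX./.OO/.OX, (2,0):+1/XX./.O./OOX
[XXO/.O./.OX] X move#4: (1,0):-1/XXO/XO./.OX*, (1,2):-1/XXO/.OX/.OX, (2,0):-1/XXO/.O./XOX
[XXO/XO./.OX] O move#5: (1,2):-1/XXO/XOO/.OX, (2,0):+1/XXO/XO./OOX*
[XXO/XO./OOX] end (terminal -1, X#6); searched X../.../.OX to 6

value(X../.../.OX, O) = +1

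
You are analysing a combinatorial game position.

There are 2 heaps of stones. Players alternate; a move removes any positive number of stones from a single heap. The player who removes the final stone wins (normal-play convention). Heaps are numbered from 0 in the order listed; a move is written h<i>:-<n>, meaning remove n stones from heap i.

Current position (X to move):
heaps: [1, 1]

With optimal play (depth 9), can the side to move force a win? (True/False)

p1 X@[(1,1)]: h0:-1[(0,1)]-1* h1:-1[(1,0)]-1
p2 O@[(0,1)]: h1:-1[(0,0)]+1*
p3 X@[(0,0)] terminal -1; root [(1,1)] d9

X winning at [(1,1)]: False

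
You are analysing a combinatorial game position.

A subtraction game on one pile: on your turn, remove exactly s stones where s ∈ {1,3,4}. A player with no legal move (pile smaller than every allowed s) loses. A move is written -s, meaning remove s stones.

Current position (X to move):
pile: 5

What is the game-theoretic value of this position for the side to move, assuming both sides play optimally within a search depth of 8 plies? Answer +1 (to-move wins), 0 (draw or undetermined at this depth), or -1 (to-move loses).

value(5, X) = +1

ply 1, X at 5 | -1=-1→4; -3=+1→2*; -4=-1→1
ply 2, O at 2 | -1=-1→1*
ply 3, X at 1 | -1=+1→0*
ply 4: 0 is terminal -1 (O); from 5 depth 8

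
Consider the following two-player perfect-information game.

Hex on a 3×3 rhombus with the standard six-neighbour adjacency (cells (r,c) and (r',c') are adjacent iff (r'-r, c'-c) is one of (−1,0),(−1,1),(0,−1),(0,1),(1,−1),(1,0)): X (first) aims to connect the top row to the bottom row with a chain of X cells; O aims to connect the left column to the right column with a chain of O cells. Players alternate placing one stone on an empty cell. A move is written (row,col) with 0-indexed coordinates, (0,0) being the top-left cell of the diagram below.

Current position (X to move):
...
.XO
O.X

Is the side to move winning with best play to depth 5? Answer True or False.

ply 1, X at .../.XO/O.X | (0,0)=-1→X../.XO/O.X; (0,1)=-1→.X./.XO/O.X; (0,2)=-1→..X/.XO/O.X; (1,0)=-1→.../XXO/O.X; (2,1)=+1→.../.XO/OXX*
ply 2, O at .../.XO/OXX | (0,0)=-1→O../.XO/OXX*; (0,1)=-1→.O./.XO/OXX; (0,2)=-1→..O/.XO/OXX; (1,0)=-1→.../OXO/OXX
ply 3, X at O../.XO/OXX | (0,1)=+1→OX./.XO/OXX*; (0,2)=+1→O.X/.XO/OXX; (1,0)=+1→O../XXO/OXX
ply 4: OX./.XO/OXX is terminal -1 (O); from .../.XO/O.X depth 5

X winning at [.../.XO/O.X]: True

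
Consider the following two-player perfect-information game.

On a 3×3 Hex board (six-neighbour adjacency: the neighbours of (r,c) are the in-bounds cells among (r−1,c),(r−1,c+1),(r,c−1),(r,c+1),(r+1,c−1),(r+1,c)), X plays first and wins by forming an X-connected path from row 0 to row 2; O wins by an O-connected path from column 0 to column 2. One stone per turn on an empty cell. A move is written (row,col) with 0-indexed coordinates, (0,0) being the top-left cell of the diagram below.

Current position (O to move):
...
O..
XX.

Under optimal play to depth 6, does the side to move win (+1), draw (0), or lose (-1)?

p1 O@[.../O../XX.]: (0,0)[O../O../XX.]-1 (0,1)[.O./O../XX.]-1 (0,2)[..O/O../XX.]+1* (1,1)[.../OO./XX.]+1 (1,2)[.../O.O/XX.]-1 (2,2)[.../O../XXO]-1
p2 X@[..O/O../XX.]: (0,0)[X.O/O../XX.]-1* (0,1)[.XO/O../XX.]-1 (1,1)[..O/OX./XX.]-1 (1,2)[..O/O.X/XX.]-1 (2,2)[..O/O../XXX]-1
p3 O@[X.O/O../XX.]: (0,1)[XOO/O../XX.]+1* (1,1)[X.O/OO./XX.]+1 (1,2)[X.O/O.O/XX.]+1 (2,2)[X.O/O../XXO]+1
p4 X@[XOO/O../XX.] terminal -1; root [.../O../XX.] d6

value(.../O../XX., O) = +1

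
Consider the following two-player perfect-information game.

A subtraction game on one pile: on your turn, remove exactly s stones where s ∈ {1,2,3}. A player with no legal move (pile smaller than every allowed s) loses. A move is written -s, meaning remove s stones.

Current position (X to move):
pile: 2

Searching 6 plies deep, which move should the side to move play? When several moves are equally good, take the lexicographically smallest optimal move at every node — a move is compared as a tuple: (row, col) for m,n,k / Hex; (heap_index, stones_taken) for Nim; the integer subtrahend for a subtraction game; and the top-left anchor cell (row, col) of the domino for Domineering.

p1 X@[2]: -1[1]-1 -2[0]+1*
p2 O@[0] terminal -1; root [2] d6

X's best at [2]: -2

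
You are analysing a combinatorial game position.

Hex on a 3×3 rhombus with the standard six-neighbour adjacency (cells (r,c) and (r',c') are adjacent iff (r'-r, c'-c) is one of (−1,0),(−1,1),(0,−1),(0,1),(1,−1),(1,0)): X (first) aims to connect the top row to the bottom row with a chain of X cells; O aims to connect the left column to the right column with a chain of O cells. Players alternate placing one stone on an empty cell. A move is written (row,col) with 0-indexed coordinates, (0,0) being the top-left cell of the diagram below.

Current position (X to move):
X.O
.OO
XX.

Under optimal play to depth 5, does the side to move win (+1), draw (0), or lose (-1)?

value(X.O/.OO/XX., X) = +1

[X.O/.OO/XX.] X move#1: (0,1):-1/XXO/.OO/XX., (1,0):+1/X.O/XOO/XX.*, (2,2):-1/X.O/.OO/XXX
[X.O/XOO/XX.] end (terminal -1, O#2); searched X.O/.OO/XX. to 5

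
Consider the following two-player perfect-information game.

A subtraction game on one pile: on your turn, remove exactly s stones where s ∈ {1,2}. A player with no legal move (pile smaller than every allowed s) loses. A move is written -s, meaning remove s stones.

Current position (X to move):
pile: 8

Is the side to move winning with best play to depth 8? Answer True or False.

X winning at [8]: True

p1 X@[8]: -1[7]-1 -2[6]+1*
p2 O@[6]: -1[5]-1* -2[4]-1
p3 X@[5]: -1[4]-1 -2[3]+1*
p4 O@[3]: -1[2]-1* -2[1]-1
p5 X@[2]: -1[1]-1 -2[0]+1*
p6 O@[0] terminal -1; root [8] d8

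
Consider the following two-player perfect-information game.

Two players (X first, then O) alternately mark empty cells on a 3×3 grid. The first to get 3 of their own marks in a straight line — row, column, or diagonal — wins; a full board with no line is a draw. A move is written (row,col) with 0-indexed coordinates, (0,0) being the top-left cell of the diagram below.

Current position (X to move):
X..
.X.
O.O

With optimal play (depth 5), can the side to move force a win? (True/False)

X winning at [X../.X./O.O]: False

ply 1, X at X../.X./O.O | (0,1)=-1→XX./.X./O.O; (0,2)=-1→X.X/.X./O.O; (1,0)=-1→X../XX./O.O; (1,2)=-1→X../.XX/O.O; (2,1)=+0→X../.X./OXO*
ply 2, O at X../.X./OXO | (0,1)=+0→XO./.X./OXO*; (0,2)=-1→X.O/.X./OXO; (1,0)=-1→X../OX./OXO; (1,2)=-1→X../.XO/OXO
ply 3, X at XO./.X./OXO | (0,2)=+0→XOX/.X./OXO*; (1,0)=+0→XO./XX./OXO; (1,2)=+0→XO./.XX/OXO
ply 4, O at XOX/.X./OXO | (1,0)=+0→XOX/OX./OXO*; (1,2)=+0→XOX/.XO/OXO
ply 5, X at XOX/OX./OXO | (1,2)=+0→XOX/OXX/OXO*
ply 6: XOX/OXX/OXO is terminal +0 (O); from X../.X./O.O depth 5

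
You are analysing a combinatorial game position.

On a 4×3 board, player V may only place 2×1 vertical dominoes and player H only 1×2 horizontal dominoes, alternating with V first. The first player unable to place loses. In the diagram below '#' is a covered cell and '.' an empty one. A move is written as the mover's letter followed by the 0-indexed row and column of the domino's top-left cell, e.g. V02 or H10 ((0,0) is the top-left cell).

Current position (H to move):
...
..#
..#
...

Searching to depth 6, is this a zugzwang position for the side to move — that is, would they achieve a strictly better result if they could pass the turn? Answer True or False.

zugzwang(.../..#/..#/..., H) = False

ply 1, H at .../..#/..#/... | H00=-1→##./..#/..#/...*; H01=-1→.##/..#/..#/...; H10=-1→.../###/..#/...; H20=-1→.../..#/###/...; H30=-1→.../..#/..#/##.; H31=-1→.../..#/..#/.##
ply 2, V at ##./..#/..#/... | V10=+1→##./#.#/#.#/...*; V11=+1→##./.##/.##/...; V20=+1→##./..#/#.#/#..; V21=+1→##./..#/.##/.#.
ply 3, H at ##./#.#/#.#/... | H30=-1→##./#.#/#.#/##.*; H31=-1→##./#.#/#.#/.##
ply 4, V at ##./#.#/#.#/##. | V11=+1→##./###/###/##.*
ply 5: ##./###/###/##. is terminal -1 (H); from .../..#/..#/... depth 6
pass branch (V moves first from the same position):
  | ply 1, V at .../..#/..#/... | V00=-1→#../#.#/..#/...; V01=-1→.#./.##/..#/...; V10=+1→.../#.#/#.#/...*; V11=-1→.../.##/.##/...; V20=-1→.../..#/#.#/#..; V21=-1→.../..#/.##/.#.
  | ply 2, H at .../#.#/#.#/... | H00=-1→##./#.#/#.#/...*; H01=-1→.##/#.#/#.#/...; H30=-1→.../#.#/#.#/##.; H31=-1→.../#.#/#.#/.##
  | ply 3, V at ##./#.#/#.#/... | V11=-1→##./###/###/...; V21=+1→##./#.#/###/.#.*
  | ply 4: ##./#.#/###/.#. is terminal -1 (H); from .../..#/..#/... depth 6
H moving scores -1; H passing scores -1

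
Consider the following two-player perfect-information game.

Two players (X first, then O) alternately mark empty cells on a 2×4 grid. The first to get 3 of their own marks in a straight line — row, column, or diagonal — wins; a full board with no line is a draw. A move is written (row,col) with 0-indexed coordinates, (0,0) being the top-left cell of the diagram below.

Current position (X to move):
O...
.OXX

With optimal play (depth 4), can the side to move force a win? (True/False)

ply 1, X at O.../.OXX | (0,1)=+0→OX../.OXX*; (0,2)=+0→O.X./.OXX; (0,3)=+0→O..X/.OXX; (1,0)=+0→O.../XOXX
ply 2, O at OX../.OXX | (0,2)=+0→OXO./.OXX*; (0,3)=+0→OX.O/.OXX; (1,0)=+0→OX../OOXX
ply 3, X at OXO./.OXX | (0,3)=+0→OXOX/.OXX*; (1,0)=+0→OXO./XOXX
ply 4, O at OXOX/.OXX | (1,0)=+0→OXOX/OOXX*
ply 5: OXOX/OOXX is terminal +0 (X); from O.../.OXX depth 4

X winning at [O.../.OXX]: False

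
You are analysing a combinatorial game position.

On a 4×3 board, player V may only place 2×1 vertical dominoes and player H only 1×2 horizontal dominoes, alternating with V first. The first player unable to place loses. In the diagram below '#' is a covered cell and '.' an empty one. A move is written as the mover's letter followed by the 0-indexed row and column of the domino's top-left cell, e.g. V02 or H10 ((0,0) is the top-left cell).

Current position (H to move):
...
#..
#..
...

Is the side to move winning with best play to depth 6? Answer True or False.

[.../#../#../...] H move#1: H00:-1/##./#../#../...*, H01:-1/.##/#../#../..., H11:-1/.../###/#../..., H21:-1/.../#../###/..., H30:-1/.../#../#../##., H31:-1/.../#../#../.##
[##./#../#../...] V move#2: V02:-1/###/#.#/#../..., V11:+1/##./##./##./...*, V12:+1/##./#.#/#.#/..., V21:+1/##./#../##./.#., V22:+1/##./#../#.#/..#
[##./##./##./...] H move#3: H30:-1/##./##./##./##.*, H31:-1/##./##./##./.##
[##./##./##./##.] V move#4: V02:+1/###/###/##./##.*, V12:+1/##./###/###/##., V22:+1/##./##./###/###
[###/###/##./##.] end (terminal -1, H#5); searched .../#../#../... to 6

H winning at [.../#../#../...]: False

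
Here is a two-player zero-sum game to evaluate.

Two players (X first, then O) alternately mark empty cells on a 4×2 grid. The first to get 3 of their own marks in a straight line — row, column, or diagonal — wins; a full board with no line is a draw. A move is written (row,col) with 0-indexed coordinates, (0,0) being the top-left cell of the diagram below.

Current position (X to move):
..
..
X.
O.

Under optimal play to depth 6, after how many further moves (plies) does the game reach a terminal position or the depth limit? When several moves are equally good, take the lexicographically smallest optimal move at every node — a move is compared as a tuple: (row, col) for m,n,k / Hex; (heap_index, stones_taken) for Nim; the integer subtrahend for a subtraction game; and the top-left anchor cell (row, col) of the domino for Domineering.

PV length from [../../X./O.]: 6 plies

p1 X@[../../X./O.]: (0,0)[X./../X./O.]+0* (0,1)[.X/../X./O.]+0 (1,0)[../X./X./O.]+0 (1,1)[../.X/X./O.]+0 (2,1)[../../XX/O.]+0 (3,1)[../../X./OX]+0
p2 O@[X./../X./O.]: (0,1)[XO/../X./O.]-1 (1,0)[X./O./X./O.]+0* (1,1)[X./.O/X./O.]-1 (2,1)[X./../XO/O.]-1 (3,1)[X./../X./OO]-1
p3 X@[X./O./X./O.]: (0,1)[XX/O./X./O.]+0* (1,1)[X./OX/X./O.]+0 (2,1)[X./O./XX/O.]+0 (3,1)[X./O./X./OX]+0
p4 O@[XX/O./X./O.]: (1,1)[XX/OO/X./O.]+0* (2,1)[XX/O./XO/O.]+0 (3,1)[XX/O./X./OO]+0
p5 X@[XX/OO/X./O.]: (2,1)[XX/OO/XX/O.]+0* (3,1)[XX/OO/X./OX]+0
p6 O@[XX/OO/XX/O.]: (3,1)[XX/OO/XX/OO]+0*
p7 X@[XX/OO/XX/OO] terminal +0; root [../../X./O.] d6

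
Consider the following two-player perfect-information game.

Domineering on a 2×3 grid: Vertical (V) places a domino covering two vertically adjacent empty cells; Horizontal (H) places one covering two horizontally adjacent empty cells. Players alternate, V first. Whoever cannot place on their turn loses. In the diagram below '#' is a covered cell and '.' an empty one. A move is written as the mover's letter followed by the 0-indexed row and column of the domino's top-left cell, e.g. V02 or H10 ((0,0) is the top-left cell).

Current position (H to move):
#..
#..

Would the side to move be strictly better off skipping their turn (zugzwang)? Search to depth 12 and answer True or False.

[#../#..] H move#1: H01:+1/###/#..*, H11:+1/#../###
[###/#..] end (terminal -1, V#2); searched #../#.. to 12
if H skipped the turn, V would face:
~ [#../#..] V move#1: V01:+1/##./##.*, V02:+1/#.#/#.#
~ [##./##.] end (terminal -1, H#2); searched #../#.. to 12
compare (H): move=+1 vs pass=-1

zugzwang(#../#.., H) = False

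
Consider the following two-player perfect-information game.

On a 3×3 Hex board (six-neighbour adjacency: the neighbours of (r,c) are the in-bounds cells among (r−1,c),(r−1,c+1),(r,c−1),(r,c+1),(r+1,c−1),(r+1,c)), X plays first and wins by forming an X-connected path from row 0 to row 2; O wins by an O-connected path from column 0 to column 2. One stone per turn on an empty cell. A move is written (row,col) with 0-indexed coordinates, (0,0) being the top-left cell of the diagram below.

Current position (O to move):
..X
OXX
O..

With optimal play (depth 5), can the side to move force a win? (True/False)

ply 1, O at ..X/OXX/O.. | (0,0)=-1→O.X/OXX/O..*; (0,1)=-1→.OX/OXX/O..; (2,1)=-1→..X/OXX/OO.; (2,2)=-1→..X/OXX/O.O
ply 2, X at O.X/OXX/O.. | (0,1)=+1→OXX/OXX/O..*; (2,1)=+1→O.X/OXX/OX.; (2,2)=+1→O.X/OXX/O.X
ply 3, O at OXX/OXX/O.. | (2,1)=-1→OXX/OXX/OO.*; (2,2)=-1→OXX/OXX/O.O
ply 4, X at OXX/OXX/OO. | (2,2)=+1→OXX/OXX/OOX*
ply 5: OXX/OXX/OOX is terminal -1 (O); from ..X/OXX/O.. depth 5

O winning at [..X/OXX/O..]: False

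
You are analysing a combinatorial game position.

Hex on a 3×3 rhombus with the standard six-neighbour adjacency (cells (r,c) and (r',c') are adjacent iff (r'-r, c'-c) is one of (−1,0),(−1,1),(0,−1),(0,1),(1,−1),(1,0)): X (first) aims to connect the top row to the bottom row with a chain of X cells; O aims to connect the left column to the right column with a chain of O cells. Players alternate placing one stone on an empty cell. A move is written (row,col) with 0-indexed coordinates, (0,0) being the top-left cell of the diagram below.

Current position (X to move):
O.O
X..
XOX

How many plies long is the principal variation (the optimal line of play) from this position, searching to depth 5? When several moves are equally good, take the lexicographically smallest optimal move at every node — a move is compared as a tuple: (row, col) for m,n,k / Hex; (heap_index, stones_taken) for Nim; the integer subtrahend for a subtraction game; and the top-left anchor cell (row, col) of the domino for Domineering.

ply 1, X at O.O/X../XOX | (0,1)=+1→OXO/X../XOX*; (1,1)=-1→O.O/XX./XOX; (1,2)=-1→O.O/X.X/XOX
ply 2: OXO/X../XOX is terminal -1 (O); from O.O/X../XOX depth 5

PV length from [O.O/X../XOX]: 1 ply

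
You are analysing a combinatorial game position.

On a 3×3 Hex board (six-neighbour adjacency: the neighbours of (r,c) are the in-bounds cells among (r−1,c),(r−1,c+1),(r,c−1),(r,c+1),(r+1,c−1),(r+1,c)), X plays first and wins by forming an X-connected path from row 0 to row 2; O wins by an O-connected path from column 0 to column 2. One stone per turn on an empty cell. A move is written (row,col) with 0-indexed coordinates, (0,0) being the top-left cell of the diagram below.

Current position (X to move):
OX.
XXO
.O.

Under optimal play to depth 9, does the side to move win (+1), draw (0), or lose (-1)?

value(OX./XXO/.O., X) = +1

p1 X@[OX./XXO/.O.]: (0,2)[OXX/XXO/.O.]-1 (2,0)[OX./XXO/XO.]+1* (2,2)[OX./XXO/.OX]-1
p2 O@[OX./XXO/XO.] terminal -1; root [OX./XXO/.O.] d9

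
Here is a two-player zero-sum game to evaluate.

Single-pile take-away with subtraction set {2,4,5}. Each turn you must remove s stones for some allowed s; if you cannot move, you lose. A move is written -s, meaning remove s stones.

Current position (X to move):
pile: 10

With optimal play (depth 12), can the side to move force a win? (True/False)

X winning at [10]: True

[10] X move#1: -2:+1/8*, -4:-1/6, -5:-1/5
[8] O move#2: -2:-1/6*, -4:-1/4, -5:-1/3
[6] X move#3: -2:-1/4, -4:-1/2, -5:+1/1*
[1] end (terminal -1, O#4); searched 10 to 12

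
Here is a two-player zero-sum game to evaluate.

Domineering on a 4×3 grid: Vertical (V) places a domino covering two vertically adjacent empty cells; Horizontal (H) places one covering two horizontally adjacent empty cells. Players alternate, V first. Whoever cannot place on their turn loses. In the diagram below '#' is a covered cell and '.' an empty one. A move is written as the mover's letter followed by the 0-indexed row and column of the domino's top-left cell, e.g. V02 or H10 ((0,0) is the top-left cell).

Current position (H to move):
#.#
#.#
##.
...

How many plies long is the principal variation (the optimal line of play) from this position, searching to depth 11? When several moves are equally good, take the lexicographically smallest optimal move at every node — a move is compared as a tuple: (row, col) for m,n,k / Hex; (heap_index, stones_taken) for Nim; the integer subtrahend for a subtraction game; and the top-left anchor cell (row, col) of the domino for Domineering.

PV length from [#.#/#.#/##./...]: 2 plies

ply 1, H at #.#/#.#/##./... | H30=-1→#.#/#.#/##./##.*; H31=-1→#.#/#.#/##./.##
ply 2, V at #.#/#.#/##./##. | V01=+1→###/###/##./##.*; V22=+1→#.#/#.#/###/###
ply 3: ###/###/##./##. is terminal -1 (H); from #.#/#.#/##./... depth 11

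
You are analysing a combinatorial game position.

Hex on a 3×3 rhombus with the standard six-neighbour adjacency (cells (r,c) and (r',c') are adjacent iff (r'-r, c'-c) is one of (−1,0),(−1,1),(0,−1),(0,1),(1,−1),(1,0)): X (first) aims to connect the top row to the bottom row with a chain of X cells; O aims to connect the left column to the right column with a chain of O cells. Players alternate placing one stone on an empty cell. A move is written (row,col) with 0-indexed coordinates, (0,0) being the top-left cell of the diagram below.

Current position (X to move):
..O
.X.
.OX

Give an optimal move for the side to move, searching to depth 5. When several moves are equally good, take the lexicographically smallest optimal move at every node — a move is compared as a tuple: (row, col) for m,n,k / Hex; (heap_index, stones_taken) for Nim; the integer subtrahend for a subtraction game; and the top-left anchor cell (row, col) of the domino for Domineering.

X's best at [..O/.X./.OX]: (0,0)

[..O/.X./.OX] X move#1: (0,0):+1/X.O/.X./.OX*, (0,1):+1/.XO/.X./.OX, (1,0):+1/..O/XX./.OX, (1,2):-1/..O/.XX/.OX, (2,0):-1/..O/.X./XOX
[X.O/.X./.OX] O move#2: (0,1):-1/XOO/.X./.OX*, (1,0):-1/X.O/OX./.OX, (1,2):-1/X.O/.XO/.OX, (2,0):-1/X.O/.X./OOX
[XOO/.X./.OX] X move#3: (1,0):+1/XOO/XX./.OX*, (1,2):-1/XOO/.XX/.OX, (2,0):-1/XOO/.X./XOX
[XOO/XX./.OX] O move#4: (1,2):-1/XOO/XXO/.OX*, (2,0):-1/XOO/XX./OOX
[XOO/XXO/.OX] X move#5: (2,0):+1/XOO/XXO/XOX*
[XOO/XXO/XOX] end (terminal -1, O#6); searched ..O/.X./.OX to 5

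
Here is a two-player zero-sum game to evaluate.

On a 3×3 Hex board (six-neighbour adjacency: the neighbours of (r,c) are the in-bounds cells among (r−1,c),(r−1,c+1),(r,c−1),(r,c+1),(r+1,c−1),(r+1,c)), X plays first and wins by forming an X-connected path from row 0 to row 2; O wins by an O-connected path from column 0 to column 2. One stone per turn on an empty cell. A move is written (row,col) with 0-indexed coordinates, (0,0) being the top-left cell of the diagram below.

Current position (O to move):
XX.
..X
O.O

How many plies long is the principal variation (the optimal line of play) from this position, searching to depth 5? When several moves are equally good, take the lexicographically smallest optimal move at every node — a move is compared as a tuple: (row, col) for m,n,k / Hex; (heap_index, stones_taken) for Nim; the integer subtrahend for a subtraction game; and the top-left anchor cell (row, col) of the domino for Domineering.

ply 1, O at XX./..X/O.O | (0,2)=+1→XXO/..X/O.O*; (1,0)=-1→XX./O.X/O.O; (1,1)=+1→XX./.OX/O.O; (2,1)=+1→XX./..X/OOO
ply 2, X at XXO/..X/O.O | (1,0)=-1→XXO/X.X/O.O*; (1,1)=-1→XXO/.XX/O.O; (2,1)=-1→XXO/..X/OXO
ply 3, O at XXO/X.X/O.O | (1,1)=+1→XXO/XOX/O.O*; (2,1)=+1→XXO/X.X/OOO
ply 4: XXO/XOX/O.O is terminal -1 (X); from XX./..X/O.O depth 5

PV length from [XX./..X/O.O]: 3 plies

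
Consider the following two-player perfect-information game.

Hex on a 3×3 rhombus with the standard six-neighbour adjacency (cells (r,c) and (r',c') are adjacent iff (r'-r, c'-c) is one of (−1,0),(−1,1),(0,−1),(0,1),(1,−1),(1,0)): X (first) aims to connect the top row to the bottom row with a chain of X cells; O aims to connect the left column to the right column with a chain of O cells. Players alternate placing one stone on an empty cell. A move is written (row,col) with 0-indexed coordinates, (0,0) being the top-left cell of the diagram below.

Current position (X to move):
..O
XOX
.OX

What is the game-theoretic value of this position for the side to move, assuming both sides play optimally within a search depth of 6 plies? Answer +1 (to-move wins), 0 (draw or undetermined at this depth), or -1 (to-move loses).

value(..O/XOX/.OX, X) = +1

ply 1, X at ..O/XOX/.OX | (0,0)=-1→X.O/XOX/.OX; (0,1)=-1→.XO/XOX/.OX; (2,0)=+1→..O/XOX/XOX*
ply 2, O at ..O/XOX/XOX | (0,0)=-1→O.O/XOX/XOX*; (0,1)=-1→.OO/XOX/XOX
ply 3, X at O.O/XOX/XOX | (0,1)=+1→OXO/XOX/XOX*
ply 4: OXO/XOX/XOX is terminal -1 (O); from ..O/XOX/.OX depth 6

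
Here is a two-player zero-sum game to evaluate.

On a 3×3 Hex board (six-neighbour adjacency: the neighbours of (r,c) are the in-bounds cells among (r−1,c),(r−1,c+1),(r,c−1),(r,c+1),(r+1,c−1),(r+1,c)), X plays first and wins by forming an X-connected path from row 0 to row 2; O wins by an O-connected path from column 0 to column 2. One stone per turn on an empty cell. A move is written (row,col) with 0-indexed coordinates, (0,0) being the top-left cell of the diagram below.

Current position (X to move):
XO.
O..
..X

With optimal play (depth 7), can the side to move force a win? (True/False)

X winning at [XO./O../..X]: True

ply 1, X at XO./O../..X | (0,2)=+1→XOX/O../..X*; (1,1)=-1→XO./OX./..X; (1,2)=-1→XO./O.X/..X; (2,0)=-1→XO./O../X.X; (2,1)=-1→XO./O../.XX
ply 2, O at XOX/O../..X | (1,1)=-1→XOX/OO./..X*; (1,2)=-1→XOX/O.O/..X; (2,0)=-1→XOX/O../O.X; (2,1)=-1→XOX/O../.OX
ply 3, X at XOX/OO./..X | (1,2)=+1→XOX/OOX/..X*; (2,0)=-1→XOX/OO./X.X; (2,1)=-1→XOX/OO./.XX
ply 4: XOX/OOX/..X is terminal -1 (O); from XO./O../..X depth 7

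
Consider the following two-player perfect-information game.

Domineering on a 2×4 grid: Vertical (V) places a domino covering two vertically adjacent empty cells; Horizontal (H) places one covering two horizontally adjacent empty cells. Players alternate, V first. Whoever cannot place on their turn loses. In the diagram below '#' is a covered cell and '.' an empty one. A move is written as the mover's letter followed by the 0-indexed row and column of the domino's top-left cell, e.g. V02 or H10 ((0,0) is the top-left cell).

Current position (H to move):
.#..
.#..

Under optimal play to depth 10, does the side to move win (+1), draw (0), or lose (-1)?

value(.#../.#.., H) = +1

ply 1, H at .#../.#.. | H02=+1→.###/.#..*; H12=+1→.#../.###
ply 2, V at .###/.#.. | V00=-1→####/##..*
ply 3, H at ####/##.. | H12=+1→####/####*
ply 4: ####/#### is terminal -1 (V); from .#../.#.. depth 10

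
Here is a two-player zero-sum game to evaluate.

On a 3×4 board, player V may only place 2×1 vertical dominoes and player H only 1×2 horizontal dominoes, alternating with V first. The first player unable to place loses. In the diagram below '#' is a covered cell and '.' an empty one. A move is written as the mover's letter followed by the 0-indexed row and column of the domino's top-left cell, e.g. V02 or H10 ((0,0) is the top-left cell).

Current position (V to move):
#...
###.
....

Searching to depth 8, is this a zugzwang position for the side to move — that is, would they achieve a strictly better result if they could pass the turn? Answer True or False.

[#.../###./....] V move#1: V03:-1/#..#/####/....*, V13:-1/#.../####/...#
[#..#/####/....] H move#2: H01:+1/####/####/....*, H20:+1/#..#/####/##.., H21:+1/#..#/####/.##., H22:+1/#..#/####/..##
[####/####/....] end (terminal -1, V#3); searched #.../###./.... to 8
suppose V passes — search the same position with H to move:
pass> [#.../###./....] H move#1: H01:+1/###./###./....*, H02:+1/#.##/###./...., H20:+1/#.../###./##.., H21:+1/#.../###./.##., H22:+1/#.../###./..##
pass> [###./###./....] V move#2: V03:-1/####/####/....*, V13:-1/###./####/...#
pass> [####/####/....] H move#3: H20:+1/####/####/##..*, H21:+1/####/####/.##., H22:+1/####/####/..##
pass> [####/####/##..] end (terminal -1, V#4); searched #.../###./.... to 8
for V: play -1, pass -1

zugzwang(#.../###./...., V) = False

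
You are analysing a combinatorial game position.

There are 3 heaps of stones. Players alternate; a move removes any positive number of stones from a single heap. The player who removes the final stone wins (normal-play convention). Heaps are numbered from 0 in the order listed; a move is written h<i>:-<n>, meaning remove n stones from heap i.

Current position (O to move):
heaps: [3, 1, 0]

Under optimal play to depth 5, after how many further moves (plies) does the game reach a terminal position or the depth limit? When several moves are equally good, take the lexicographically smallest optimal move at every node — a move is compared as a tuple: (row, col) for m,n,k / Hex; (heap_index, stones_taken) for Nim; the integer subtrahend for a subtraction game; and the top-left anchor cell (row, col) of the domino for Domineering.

ply 1, O at (3,1,0) | h0:-1=-1→(2,1,0); h0:-2=+1→(1,1,0)*; h0:-3=-1→(0,1,0); h1:-1=-1→(3,0,0)
ply 2, X at (1,1,0) | h0:-1=-1→(0,1,0)*; h1:-1=-1→(1,0,0)
ply 3, O at (0,1,0) | h1:-1=+1→(0,0,0)*
ply 4: (0,0,0) is terminal -1 (X); from (3,1,0) depth 5

PV length from [(3,1,0)]: 3 plies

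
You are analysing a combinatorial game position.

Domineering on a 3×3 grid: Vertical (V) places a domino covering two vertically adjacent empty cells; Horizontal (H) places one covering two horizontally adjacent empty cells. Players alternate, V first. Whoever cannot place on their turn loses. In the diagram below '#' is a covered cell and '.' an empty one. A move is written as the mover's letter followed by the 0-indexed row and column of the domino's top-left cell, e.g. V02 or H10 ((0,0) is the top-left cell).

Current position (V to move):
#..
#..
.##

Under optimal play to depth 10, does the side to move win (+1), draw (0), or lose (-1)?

[#../#../.##] V move#1: V01:+1/##./##./.##*, V02:+1/#.#/#.#/.##
[##./##./.##] end (terminal -1, H#2); searched #../#../.## to 10

value(#../#../.##, V) = +1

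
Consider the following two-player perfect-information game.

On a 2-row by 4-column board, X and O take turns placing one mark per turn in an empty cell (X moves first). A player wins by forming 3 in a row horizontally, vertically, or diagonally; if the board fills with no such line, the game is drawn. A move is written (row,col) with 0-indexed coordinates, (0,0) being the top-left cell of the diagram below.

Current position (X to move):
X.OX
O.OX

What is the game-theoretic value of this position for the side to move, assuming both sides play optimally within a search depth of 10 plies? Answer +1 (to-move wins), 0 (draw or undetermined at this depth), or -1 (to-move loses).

value(X.OX/O.OX, X) = 0

p1 X@[X.OX/O.OX]: (0,1)[XXOX/O.OX]-1 (1,1)[X.OX/OXOX]+0*
p2 O@[X.OX/OXOX]: (0,1)[XOOX/OXOX]+0*
p3 X@[XOOX/OXOX] terminal +0; root [X.OX/O.OX] d10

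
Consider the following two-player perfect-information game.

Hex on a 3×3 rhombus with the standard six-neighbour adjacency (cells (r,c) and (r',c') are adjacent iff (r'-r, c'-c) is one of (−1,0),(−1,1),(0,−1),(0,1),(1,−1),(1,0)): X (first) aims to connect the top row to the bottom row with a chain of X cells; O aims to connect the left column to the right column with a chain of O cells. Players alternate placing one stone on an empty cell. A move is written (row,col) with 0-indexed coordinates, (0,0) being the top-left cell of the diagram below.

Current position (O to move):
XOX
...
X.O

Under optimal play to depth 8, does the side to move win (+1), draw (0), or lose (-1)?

value(XOX/.../X.O, O) = -1

p1 O@[XOX/.../X.O]: (1,0)[XOX/O../X.O]-1* (1,1)[XOX/.O./X.O]-1 (1,2)[XOX/..O/X.O]-1 (2,1)[XOX/.../XOO]-1
p2 X@[XOX/O../X.O]: (1,1)[XOX/OX./X.O]+1* (1,2)[XOX/O.X/X.O]+1 (2,1)[XOX/O../XXO]+1
p3 O@[XOX/OX./X.O] terminal -1; root [XOX/.../X.O] d8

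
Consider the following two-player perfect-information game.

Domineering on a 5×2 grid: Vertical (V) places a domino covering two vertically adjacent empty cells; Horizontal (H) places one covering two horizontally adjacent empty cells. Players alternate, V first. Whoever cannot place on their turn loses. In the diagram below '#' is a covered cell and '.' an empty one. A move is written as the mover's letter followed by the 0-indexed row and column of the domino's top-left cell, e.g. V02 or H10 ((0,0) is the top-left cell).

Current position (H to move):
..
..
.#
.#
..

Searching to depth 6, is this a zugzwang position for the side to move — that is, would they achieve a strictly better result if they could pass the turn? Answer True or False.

ply 1, H at ../../.#/.#/.. | H00=+1→##/../.#/.#/..*; H10=+1→../##/.#/.#/..; H40=-1→../../.#/.#/##
ply 2, V at ##/../.#/.#/.. | V10=-1→##/#./##/.#/..*; V20=-1→##/../##/##/..; V30=-1→##/../.#/##/#.
ply 3, H at ##/#./##/.#/.. | H40=+1→##/#./##/.#/##*
ply 4: ##/#./##/.#/## is terminal -1 (V); from ../../.#/.#/.. depth 6
pass branch (V moves first from the same position):
  | ply 1, V at ../../.#/.#/.. | V00=+1→#./#./.#/.#/..*; V01=+1→.#/.#/.#/.#/..; V10=+1→../#./##/.#/..; V20=-1→../../##/##/..; V30=-1→../../.#/##/#.
  | ply 2, H at #./#./.#/.#/.. | H40=-1→#./#./.#/.#/##*
  | ply 3, V at #./#./.#/.#/## | V01=+1→##/##/.#/.#/##*; V20=+1→#./#./##/##/##
  | ply 4: ##/##/.#/.#/## is terminal -1 (H); from ../../.#/.#/.. depth 6
H moving scores +1; H passing scores -1

zugzwang(../../.#/.#/.., H) = False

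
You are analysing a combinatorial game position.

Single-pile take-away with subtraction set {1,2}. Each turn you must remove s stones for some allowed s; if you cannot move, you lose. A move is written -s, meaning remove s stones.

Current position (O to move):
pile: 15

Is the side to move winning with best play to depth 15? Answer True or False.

ply 1, O at 15 | -1=-1→14*; -2=-1→13
ply 2, X at 14 | -1=-1→13; -2=+1→12*
ply 3, O at 12 | -1=-1→11*; -2=-1→10
ply 4, X at 11 | -1=-1→10; -2=+1→9*
ply 5, O at 9 | -1=-1→8*; -2=-1→7
ply 6, X at 8 | -1=-1→7; -2=+1→6*
ply 7, O at 6 | -1=-1→5*; -2=-1→4
ply 8, X at 5 | -1=-1→4; -2=+1→3*
ply 9, O at 3 | -1=-1→2*; -2=-1→1
ply 10, X at 2 | -1=-1→1; -2=+1→0*
ply 11: 0 is terminal -1 (O); from 15 depth 15

O winning at [15]: False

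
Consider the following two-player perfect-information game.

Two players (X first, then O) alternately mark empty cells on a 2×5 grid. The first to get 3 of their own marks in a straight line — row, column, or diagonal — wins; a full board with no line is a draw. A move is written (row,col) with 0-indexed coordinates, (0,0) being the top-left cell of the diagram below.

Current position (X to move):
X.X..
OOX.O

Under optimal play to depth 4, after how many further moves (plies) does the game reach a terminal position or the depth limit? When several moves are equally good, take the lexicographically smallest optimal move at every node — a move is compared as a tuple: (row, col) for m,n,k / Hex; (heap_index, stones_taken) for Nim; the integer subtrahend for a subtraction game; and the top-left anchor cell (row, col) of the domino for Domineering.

PV length from [X.X../OOX.O]: 1 ply

[X.X../OOX.O] X move#1: (0,1):+1/XXX../OOX.O*, (0,3):+1/X.XX./OOX.O, (0,4):+1/X.X.X/OOX.O, (1,3):+0/X.X../OOXXO
[XXX../OOX.O] end (terminal -1, O#2); searched X.X../OOX.O to 4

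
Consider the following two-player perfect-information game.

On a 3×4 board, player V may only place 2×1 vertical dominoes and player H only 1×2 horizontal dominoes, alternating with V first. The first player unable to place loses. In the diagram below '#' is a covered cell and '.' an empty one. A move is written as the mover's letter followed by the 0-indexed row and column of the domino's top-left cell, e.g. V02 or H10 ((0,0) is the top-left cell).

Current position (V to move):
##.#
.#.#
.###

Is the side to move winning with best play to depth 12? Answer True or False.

V winning at [##.#/.#.#/.###]: True

[##.#/.#.#/.###] V move#1: V02:+1/####/.###/.###*, V10:+1/##.#/##.#/####
[####/.###/.###] end (terminal -1, H#2); searched ##.#/.#.#/.### to 12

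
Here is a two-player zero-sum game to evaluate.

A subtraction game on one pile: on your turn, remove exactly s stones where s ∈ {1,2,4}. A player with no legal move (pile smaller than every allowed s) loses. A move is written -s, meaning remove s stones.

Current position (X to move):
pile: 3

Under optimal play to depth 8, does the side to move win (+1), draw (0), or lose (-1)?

ply 1, X at 3 | -1=-1→2*; -2=-1→1
ply 2, O at 2 | -1=-1→1; -2=+1→0*
ply 3: 0 is terminal -1 (X); from 3 depth 8

value(3, X) = -1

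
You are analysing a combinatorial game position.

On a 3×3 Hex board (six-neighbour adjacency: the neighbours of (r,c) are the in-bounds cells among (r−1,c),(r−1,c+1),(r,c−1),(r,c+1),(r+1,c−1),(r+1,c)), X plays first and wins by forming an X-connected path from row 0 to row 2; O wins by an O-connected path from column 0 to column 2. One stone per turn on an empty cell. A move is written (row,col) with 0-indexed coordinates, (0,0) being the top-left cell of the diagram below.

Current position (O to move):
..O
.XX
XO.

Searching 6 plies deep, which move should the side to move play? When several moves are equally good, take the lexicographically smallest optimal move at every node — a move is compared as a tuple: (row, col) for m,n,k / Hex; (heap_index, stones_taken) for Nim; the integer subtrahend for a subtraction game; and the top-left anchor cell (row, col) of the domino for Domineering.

O's best at [..O/.XX/XO.]: (0,1)

p1 O@[..O/.XX/XO.]: (0,0)[O.O/.XX/XO.]-1 (0,1)[.OO/.XX/XO.]+1* (1,0)[..O/OXX/XO.]-1 (2,2)[..O/.XX/XOO]-1
p2 X@[.OO/.XX/XO.]: (0,0)[XOO/.XX/XO.]-1* (1,0)[.OO/XXX/XO.]-1 (2,2)[.OO/.XX/XOX]-1
p3 O@[XOO/.XX/XO.]: (1,0)[XOO/OXX/XO.]+1* (2,2)[XOO/.XX/XOO]-1
p4 X@[XOO/OXX/XO.] terminal -1; root [..O/.XX/XO.] d6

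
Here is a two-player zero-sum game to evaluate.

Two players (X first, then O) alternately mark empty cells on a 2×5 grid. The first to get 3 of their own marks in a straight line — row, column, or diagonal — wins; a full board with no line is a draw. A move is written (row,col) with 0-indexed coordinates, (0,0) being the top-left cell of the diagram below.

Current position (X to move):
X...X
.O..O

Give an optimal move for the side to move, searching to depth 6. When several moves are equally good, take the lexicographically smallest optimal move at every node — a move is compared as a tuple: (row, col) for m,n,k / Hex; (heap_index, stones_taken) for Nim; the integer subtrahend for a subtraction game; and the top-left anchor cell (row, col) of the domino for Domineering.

X's best at [X...X/.O..O]: (0,2)

ply 1, X at X...X/.O..O | (0,1)=+0→XX..X/.O..O; (0,2)=+1→X.X.X/.O..O*; (0,3)=+0→X..XX/.O..O; (1,0)=+0→X...X/XO..O; (1,2)=+0→X...X/.OX.O; (1,3)=+0→X...X/.O.XO
ply 2, O at X.X.X/.O..O | (0,1)=-1→XOX.X/.O..O*; (0,3)=-1→X.XOX/.O..O; (1,0)=-1→X.X.X/OO..O; (1,2)=-1→X.X.X/.OO.O; (1,3)=-1→X.X.X/.O.OO
ply 3, X at XOX.X/.O..O | (0,3)=+1→XOXXX/.O..O*; (1,0)=+0→XOX.X/XO..O; (1,2)=+0→XOX.X/.OX.O; (1,3)=+0→XOX.X/.O.XO
ply 4: XOXXX/.O..O is terminal -1 (O); from X...X/.O..O depth 6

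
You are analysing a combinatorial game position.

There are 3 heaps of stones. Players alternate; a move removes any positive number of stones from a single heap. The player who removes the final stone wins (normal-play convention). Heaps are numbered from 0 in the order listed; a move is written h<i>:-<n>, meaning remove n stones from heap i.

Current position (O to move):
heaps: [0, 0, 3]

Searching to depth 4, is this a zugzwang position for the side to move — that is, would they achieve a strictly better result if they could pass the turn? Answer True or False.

zugzwang((0,0,3), O) = False

ply 1, O at (0,0,3) | h2:-1=-1→(0,0,2); h2:-2=-1→(0,0,1); h2:-3=+1→(0,0,0)*
ply 2: (0,0,0) is terminal -1 (X); from (0,0,3) depth 4
if O skipped the turn, X would face:
~ ply 1, X at (0,0,3) | h2:-1=-1→(0,0,2); h2:-2=-1→(0,0,1); h2:-3=+1→(0,0,0)*
~ ply 2: (0,0,0) is terminal -1 (O); from (0,0,3) depth 4
compare (O): move=+1 vs pass=-1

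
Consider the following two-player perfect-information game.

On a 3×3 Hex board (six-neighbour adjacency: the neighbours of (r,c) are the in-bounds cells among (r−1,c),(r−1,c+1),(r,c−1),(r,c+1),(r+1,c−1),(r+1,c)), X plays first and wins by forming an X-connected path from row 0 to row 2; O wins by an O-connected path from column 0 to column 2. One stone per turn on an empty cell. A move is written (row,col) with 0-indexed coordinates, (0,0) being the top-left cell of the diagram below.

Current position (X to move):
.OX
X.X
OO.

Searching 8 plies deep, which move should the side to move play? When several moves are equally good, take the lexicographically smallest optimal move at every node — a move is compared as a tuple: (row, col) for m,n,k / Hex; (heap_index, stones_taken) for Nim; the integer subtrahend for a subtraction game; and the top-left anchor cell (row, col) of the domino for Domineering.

X's best at [.OX/X.X/OO.]: (2,2)

ply 1, X at .OX/X.X/OO. | (0,0)=-1→XOX/X.X/OO.; (1,1)=-1→.OX/XXX/OO.; (2,2)=+1→.OX/X.X/OOX*
ply 2: .OX/X.X/OOX is terminal -1 (O); from .OX/X.X/OO. depth 8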